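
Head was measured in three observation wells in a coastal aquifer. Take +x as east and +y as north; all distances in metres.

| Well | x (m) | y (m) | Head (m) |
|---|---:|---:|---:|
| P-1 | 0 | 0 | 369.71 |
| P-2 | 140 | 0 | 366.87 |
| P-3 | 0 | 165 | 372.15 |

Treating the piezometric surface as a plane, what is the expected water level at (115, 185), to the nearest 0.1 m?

∂h/∂x = (366.87 − 369.71) / (140 − 0) = -0.02029
∂h/∂y = (372.15 − 369.71) / (165 − 0) = +0.01479
h(115, 185) = 369.71 + (-0.02029)·(115) + (+0.01479)·(185) = 369.71 -2.333 +2.736 = 370.113 m.

370.1 m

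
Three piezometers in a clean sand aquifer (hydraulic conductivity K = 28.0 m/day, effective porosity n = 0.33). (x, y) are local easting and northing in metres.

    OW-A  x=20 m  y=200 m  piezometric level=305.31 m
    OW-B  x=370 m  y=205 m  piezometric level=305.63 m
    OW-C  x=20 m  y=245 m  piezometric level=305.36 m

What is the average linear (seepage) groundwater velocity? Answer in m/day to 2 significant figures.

With h = a·x + b·y + c and OW-A as origin, the differences give:
  350·a + 5·b = +0.32
  0·a + 45·b = +0.05
Eliminate b (×45 and ×5, subtract): 15750·a = 14.150 → a = ∂h/∂x = +0.0008984
Back-substitute: b = ∂h/∂y = +0.001111.
|∇h| = √(0.0008984² + 0.001111²) = 0.001429
Seepage velocity v = K·i/n = 28.0 × 0.001429 / 0.33 = 0.1212 m/day.

0.12 m/day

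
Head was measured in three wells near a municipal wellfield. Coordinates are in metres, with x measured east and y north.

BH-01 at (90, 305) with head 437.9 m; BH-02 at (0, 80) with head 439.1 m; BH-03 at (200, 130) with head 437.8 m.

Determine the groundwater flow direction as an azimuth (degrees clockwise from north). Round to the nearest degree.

Three-point gradient (reference BH-01): Δ to BH-02 = (-90, -225, +1.2), Δ to BH-03 = (110, -175, -0.1).
∂h/∂x = -0.005741, ∂h/∂y = -0.003037 (det = 40500).
Flow direction (−∇h) has components (+0.005741 E, +0.003037 N).
Azimuth = atan2(E, N) = atan2(+0.005741, +0.003037) = 62.1° ≈ 062°.

062°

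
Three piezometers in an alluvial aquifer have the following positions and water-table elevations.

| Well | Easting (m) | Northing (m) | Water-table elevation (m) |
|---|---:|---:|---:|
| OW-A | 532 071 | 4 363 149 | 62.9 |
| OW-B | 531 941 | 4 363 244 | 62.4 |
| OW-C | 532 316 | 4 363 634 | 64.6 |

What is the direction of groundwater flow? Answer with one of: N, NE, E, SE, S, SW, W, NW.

Taking OW-A as reference: OW-B−OW-A = (-130, 95, -0.5); OW-C−OW-A = (245, 485, +1.7).
Determinant of the coordinate differences = (-130)·485 − 245·95 = -86325.
∂h/∂x = [(-0.5)·485 − (+1.7)·95] / -86325 = +0.004680
∂h/∂y = [(-130)·(+1.7) − 245·(-0.5)] / -86325 = +0.001141
Flow = −∇h = (-0.004680 east, -0.001141 north), which points west.

W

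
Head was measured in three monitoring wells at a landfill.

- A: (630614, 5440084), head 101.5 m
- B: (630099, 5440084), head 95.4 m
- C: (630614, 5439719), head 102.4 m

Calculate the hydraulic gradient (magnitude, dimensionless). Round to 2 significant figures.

0.012

∂h/∂x = (95.4 − 101.5) / (630099 − 630614) = +0.01184
∂h/∂y = (102.4 − 101.5) / (5439719 − 5440084) = -0.002466
|∇h| = √(0.01184² + -0.002466²) = 0.01209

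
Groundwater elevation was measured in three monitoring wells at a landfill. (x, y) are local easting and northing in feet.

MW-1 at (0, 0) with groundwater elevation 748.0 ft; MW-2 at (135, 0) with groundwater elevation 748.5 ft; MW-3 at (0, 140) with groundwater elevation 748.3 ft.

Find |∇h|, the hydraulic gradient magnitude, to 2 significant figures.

∂h/∂x = (748.5 − 748.0) / (135 − 0) = +0.003704
∂h/∂y = (748.3 − 748.0) / (140 − 0) = +0.002143
|∇h| = √(0.003704² + 0.002143²) = 0.004279

0.0043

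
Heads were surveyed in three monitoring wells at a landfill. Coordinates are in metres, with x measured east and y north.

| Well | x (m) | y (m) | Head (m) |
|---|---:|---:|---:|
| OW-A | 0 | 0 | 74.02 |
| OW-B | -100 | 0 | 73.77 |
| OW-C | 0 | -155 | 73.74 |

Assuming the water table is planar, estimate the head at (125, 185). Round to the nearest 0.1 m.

∂h/∂x = (73.77 − 74.02) / (-100 − 0) = +0.002500
∂h/∂y = (73.74 − 74.02) / (-155 − 0) = +0.001806
h(125, 185) = 74.02 + (+0.002500)·(125) + (+0.001806)·(185) = 74.02 +0.312 +0.334 = 74.667 m.

74.7 m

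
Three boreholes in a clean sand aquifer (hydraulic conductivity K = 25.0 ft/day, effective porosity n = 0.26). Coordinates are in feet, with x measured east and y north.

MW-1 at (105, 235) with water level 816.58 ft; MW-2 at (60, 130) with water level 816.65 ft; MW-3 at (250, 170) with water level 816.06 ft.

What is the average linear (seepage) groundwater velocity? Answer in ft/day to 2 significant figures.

Differences from MW-1: to MW-2 (Δx, Δy, Δh) = (-45, -105, +0.07); to MW-3 = (145, -65, -0.52).
Determinant of the coordinate differences = (-45)·(-65) − 145·(-105) = 18150.
∂h/∂x = [(+0.07)·(-65) − (-0.52)·(-105)] / 18150 = -0.003259
∂h/∂y = [(-45)·(-0.52) − 145·(+0.07)] / 18150 = +0.0007300
|∇h| = √(-0.003259² + 0.0007300²) = 0.00334
Seepage velocity v = K·i/n = 25.0 × 0.00334 / 0.26 = 0.3212 ft/day.

0.32 ft/day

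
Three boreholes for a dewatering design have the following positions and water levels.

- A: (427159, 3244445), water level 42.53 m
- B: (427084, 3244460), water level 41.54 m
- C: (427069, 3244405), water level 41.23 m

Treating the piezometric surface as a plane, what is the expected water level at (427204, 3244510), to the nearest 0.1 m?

With h = a·x + b·y + c and A as origin, the differences give:
  (-75)·a + 15·b = -0.99
  (-90)·a + (-40)·b = -1.30
Eliminate b (×(-40) and ×15, subtract): 4350·a = 59.100 → a = ∂h/∂x = +0.01359
Back-substitute: b = ∂h/∂y = +0.001931.
h(427204, 3244510) = 42.53 + (+0.01359)·(45) + (+0.001931)·(65) = 42.53 +0.611 +0.126 = 43.267 m.

43.3 m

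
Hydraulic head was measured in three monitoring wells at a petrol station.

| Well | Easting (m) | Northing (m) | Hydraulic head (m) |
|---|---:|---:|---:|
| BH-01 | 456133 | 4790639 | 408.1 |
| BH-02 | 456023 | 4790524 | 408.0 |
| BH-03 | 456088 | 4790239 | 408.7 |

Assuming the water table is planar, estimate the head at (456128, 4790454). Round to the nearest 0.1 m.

With h = a·x + b·y + c and BH-01 as origin, the differences give:
  (-110)·a + (-115)·b = -0.1
  (-45)·a + (-400)·b = +0.6
Eliminate b (×(-400) and ×(-115), subtract): 38825·a = 109.00 → a = ∂h/∂x = +0.002807
Back-substitute: b = ∂h/∂y = -0.001816.
h(456128, 4790454) = 408.1 + (+0.002807)·(-5) + (-0.001816)·(-185) = 408.1 -0.014 +0.336 = 408.422 m.

408.4 m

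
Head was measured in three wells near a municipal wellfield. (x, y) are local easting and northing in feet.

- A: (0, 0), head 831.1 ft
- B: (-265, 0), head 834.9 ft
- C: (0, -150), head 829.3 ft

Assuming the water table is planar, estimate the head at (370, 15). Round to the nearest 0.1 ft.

826.0 ft

∂h/∂x = (834.9 − 831.1) / (-265 − 0) = -0.01434
∂h/∂y = (829.3 − 831.1) / (-150 − 0) = +0.01200
h(370, 15) = 831.1 + (-0.01434)·(370) + (+0.01200)·(15) = 831.1 -5.306 +0.180 = 825.974 ft.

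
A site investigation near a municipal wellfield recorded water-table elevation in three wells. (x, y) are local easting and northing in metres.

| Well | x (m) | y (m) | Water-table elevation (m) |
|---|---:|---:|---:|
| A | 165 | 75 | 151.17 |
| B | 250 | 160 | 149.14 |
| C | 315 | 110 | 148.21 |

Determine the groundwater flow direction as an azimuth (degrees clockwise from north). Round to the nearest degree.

074°

Differences from A: to B (Δx, Δy, Δh) = (85, 85, -2.03); to C = (150, 35, -2.96).
Determinant of the coordinate differences = 85·35 − 150·85 = -9775.
∂h/∂x = [(-2.03)·35 − (-2.96)·85] / -9775 = -0.01847
∂h/∂y = [85·(-2.96) − 150·(-2.03)] / -9775 = -0.005412
Flow direction (−∇h) has components (+0.01847 E, +0.005412 N).
Azimuth = atan2(E, N) = atan2(+0.01847, +0.005412) = 73.7° ≈ 074°.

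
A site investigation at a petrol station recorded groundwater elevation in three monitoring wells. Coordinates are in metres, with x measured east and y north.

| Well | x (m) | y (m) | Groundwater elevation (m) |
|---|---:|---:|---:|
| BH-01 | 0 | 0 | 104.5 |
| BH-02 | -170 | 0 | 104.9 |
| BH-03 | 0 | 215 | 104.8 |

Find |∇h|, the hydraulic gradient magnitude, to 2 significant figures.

∂h/∂x = (104.9 − 104.5) / (-170 − 0) = -0.002353
∂h/∂y = (104.8 − 104.5) / (215 − 0) = +0.001395
|∇h| = √(-0.002353² + 0.001395²) = 0.002735

0.0027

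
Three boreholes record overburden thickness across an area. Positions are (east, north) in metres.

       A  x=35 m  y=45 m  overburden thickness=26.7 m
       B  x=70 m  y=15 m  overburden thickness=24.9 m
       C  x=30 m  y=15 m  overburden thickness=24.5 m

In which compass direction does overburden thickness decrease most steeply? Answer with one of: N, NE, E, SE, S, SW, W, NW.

S

Differences from A: to B (Δx, Δy, Δh) = (35, -30, -1.8); to C = (-5, -30, -2.2).
Determinant of the coordinate differences = 35·(-30) − (-5)·(-30) = -1200.
∂d/∂x = [(-1.8)·(-30) − (-2.2)·(-30)] / -1200 = +0.010000
∂d/∂y = [35·(-2.2) − (-5)·(-1.8)] / -1200 = +0.07167
Steepest decrease is along −∇f = (-0.010000 E, -0.07167 N) → south.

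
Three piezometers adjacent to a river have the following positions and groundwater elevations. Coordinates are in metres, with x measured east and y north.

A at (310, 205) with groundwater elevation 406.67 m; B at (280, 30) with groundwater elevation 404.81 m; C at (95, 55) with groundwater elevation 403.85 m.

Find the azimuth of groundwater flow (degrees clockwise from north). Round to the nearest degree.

With h = a·x + b·y + c and A as origin, the differences give:
  (-30)·a + (-175)·b = -1.86
  (-215)·a + (-150)·b = -2.82
Eliminate b (×(-150) and ×(-175), subtract): -33125·a = -214.500 → a = ∂h/∂x = +0.006475
Back-substitute: b = ∂h/∂y = +0.009518.
Flow direction (−∇h) has components (-0.006475 E, -0.009518 N).
Azimuth = atan2(E, N) = atan2(-0.006475, -0.009518) = 214.2° ≈ 214°.

214°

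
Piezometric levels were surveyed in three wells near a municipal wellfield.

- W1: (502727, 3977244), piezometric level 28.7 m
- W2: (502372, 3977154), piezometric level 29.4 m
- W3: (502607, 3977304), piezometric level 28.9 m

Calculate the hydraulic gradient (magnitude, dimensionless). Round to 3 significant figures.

Differences from W1: to W2 (Δx, Δy, Δh) = (-355, -90, +0.7); to W3 = (-120, 60, +0.2).
Determinant of the coordinate differences = (-355)·60 − (-120)·(-90) = -32100.
∂h/∂x = [(+0.7)·60 − (+0.2)·(-90)] / -32100 = -0.001869
∂h/∂y = [(-355)·(+0.2) − (-120)·(+0.7)] / -32100 = -0.0004050
|∇h| = √(-0.001869² + -0.0004050²) = 0.001912

0.00191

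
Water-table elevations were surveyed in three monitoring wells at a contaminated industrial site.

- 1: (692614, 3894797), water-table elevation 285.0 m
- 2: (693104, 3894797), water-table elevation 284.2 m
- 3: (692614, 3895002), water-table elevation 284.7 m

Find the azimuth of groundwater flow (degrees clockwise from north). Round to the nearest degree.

048°

∂h/∂x = (284.2 − 285.0) / (693104 − 692614) = -0.001633
∂h/∂y = (284.7 − 285.0) / (3895002 − 3894797) = -0.001463
Flow direction (−∇h) has components (+0.001633 E, +0.001463 N).
Azimuth = atan2(E, N) = atan2(+0.001633, +0.001463) = 48.1° ≈ 048°.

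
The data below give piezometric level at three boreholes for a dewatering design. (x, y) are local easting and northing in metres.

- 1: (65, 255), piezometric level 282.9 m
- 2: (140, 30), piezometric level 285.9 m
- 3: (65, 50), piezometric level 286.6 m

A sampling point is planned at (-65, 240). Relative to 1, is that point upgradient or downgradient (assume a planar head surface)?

With h = a·x + b·y + c and 1 as origin, the differences give:
  75·a + (-225)·b = +3.0
  0·a + (-205)·b = +3.7
Eliminate b (×(-205) and ×(-225), subtract): -15375·a = 217.50 → a = ∂h/∂x = -0.01415
Back-substitute: b = ∂h/∂y = -0.01805.
Head at (-65, 240) = 282.9 + (-0.01415)·(-130) + (-0.01805)·(-15) = 285.01 m.
That is higher than the 282.9 m at 1, so the point is upgradient.

upgradient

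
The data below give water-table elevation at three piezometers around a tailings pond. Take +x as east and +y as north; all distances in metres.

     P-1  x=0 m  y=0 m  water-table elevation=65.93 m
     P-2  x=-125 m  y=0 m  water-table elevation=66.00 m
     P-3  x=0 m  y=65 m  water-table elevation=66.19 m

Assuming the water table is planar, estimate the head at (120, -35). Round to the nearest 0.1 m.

65.7 m

∂h/∂x = (66.00 − 65.93) / (-125 − 0) = -0.0005600
∂h/∂y = (66.19 − 65.93) / (65 − 0) = +0.004000
h(120, -35) = 65.93 + (-0.0005600)·(120) + (+0.004000)·(-35) = 65.93 -0.067 -0.140 = 65.723 m.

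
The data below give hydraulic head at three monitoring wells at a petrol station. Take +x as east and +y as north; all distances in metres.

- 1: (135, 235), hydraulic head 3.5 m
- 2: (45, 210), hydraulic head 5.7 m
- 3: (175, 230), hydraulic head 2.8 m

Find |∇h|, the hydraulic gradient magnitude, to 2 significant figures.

Three-point gradient (reference 1): Δ to 2 = (-90, -25, +2.2), Δ to 3 = (40, -5, -0.7).
∂h/∂x = -0.01966, ∂h/∂y = -0.01724 (det = 1450).
|∇h| = √(-0.01966² + -0.01724²) = 0.02615

0.026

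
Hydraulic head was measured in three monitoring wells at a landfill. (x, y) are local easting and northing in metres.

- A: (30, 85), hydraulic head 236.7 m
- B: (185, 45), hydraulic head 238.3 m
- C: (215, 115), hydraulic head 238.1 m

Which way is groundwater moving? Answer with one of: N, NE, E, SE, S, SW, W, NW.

NW

Differences from A: to B (Δx, Δy, Δh) = (155, -40, +1.6); to C = (185, 30, +1.4).
Solve a·Δx + b·Δy = Δh: det = 155·30 − 185·(-40) = 12050.
∂h/∂x = [(+1.6)·30 − (+1.4)·(-40)] / 12050 = +0.008631
∂h/∂y = [155·(+1.4) − 185·(+1.6)] / 12050 = -0.006556
Flow = −∇h = (-0.008631 east, +0.006556 north), which points northwest.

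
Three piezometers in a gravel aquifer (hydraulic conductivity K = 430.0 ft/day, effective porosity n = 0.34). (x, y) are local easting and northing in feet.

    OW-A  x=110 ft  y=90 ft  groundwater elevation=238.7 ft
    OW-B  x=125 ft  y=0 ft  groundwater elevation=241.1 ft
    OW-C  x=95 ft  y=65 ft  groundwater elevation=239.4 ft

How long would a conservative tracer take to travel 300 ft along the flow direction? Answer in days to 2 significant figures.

8.8 days

Taking OW-A as reference: OW-B−OW-A = (15, -90, +2.4); OW-C−OW-A = (-15, -25, +0.7).
Determinant of the coordinate differences = 15·(-25) − (-15)·(-90) = -1725.
∂h/∂x = [(+2.4)·(-25) − (+0.7)·(-90)] / -1725 = -0.001739
∂h/∂y = [15·(+0.7) − (-15)·(+2.4)] / -1725 = -0.02696
|∇h| = √(-0.001739² + -0.02696²) = 0.02702
Seepage velocity v = K·i/n = 430.0 × 0.02702 / 0.34 = 34.17 ft/day.
t = 300 / 34.17 = 8.78 days.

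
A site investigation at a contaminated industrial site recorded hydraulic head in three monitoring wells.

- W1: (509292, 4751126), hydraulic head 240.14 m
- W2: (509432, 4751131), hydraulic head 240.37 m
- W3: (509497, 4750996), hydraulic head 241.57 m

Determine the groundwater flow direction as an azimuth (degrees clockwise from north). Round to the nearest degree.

With h = a·x + b·y + c and W1 as origin, the differences give:
  140·a + 5·b = +0.23
  205·a + (-130)·b = +1.43
Eliminate b (×(-130) and ×5, subtract): -19225·a = -37.050 → a = ∂h/∂x = +0.001927
Back-substitute: b = ∂h/∂y = -0.007961.
Flow direction (−∇h) has components (-0.001927 E, +0.007961 N).
Azimuth = atan2(E, N) = atan2(-0.001927, +0.007961) = 346.4° ≈ 346°.

346°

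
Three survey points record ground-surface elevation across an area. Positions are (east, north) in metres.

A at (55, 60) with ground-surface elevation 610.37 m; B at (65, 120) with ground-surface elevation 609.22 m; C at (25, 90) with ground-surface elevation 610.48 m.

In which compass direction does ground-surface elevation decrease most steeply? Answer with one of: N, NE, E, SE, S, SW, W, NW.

With z = a·x + b·y + c and A as origin, the differences give:
  10·a + 60·b = -1.15
  (-30)·a + 30·b = +0.11
Eliminate b (×30 and ×60, subtract): 2100·a = -41.100 → a = ∂z/∂x = -0.01957
Back-substitute: b = ∂z/∂y = -0.01590.
Steepest decrease is along −∇f = (+0.01957 E, +0.01590 N) → northeast.

NE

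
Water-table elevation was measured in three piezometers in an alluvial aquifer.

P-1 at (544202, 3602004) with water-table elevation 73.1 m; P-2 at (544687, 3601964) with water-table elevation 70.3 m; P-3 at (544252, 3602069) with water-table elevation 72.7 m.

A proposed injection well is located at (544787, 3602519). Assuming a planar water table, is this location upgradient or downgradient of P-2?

downgradient

With h = a·x + b·y + c and P-1 as origin, the differences give:
  485·a + (-40)·b = -2.8
  50·a + 65·b = -0.4
Eliminate b (×65 and ×(-40), subtract): 33525·a = -198.00 → a = ∂h/∂x = -0.005906
Back-substitute: b = ∂h/∂y = -0.001611.
Head at (544787, 3602519) = 73.1 + (-0.005906)·(585) + (-0.001611)·(515) = 68.82 m.
That is lower than the 70.3 m at P-2, so the point is downgradient.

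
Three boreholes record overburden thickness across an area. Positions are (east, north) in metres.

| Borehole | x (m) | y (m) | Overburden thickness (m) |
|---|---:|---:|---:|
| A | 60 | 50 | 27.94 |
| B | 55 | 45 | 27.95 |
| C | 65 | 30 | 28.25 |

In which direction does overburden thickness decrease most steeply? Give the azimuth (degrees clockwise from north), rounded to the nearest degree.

With d = a·x + b·y + c and A as origin, the differences give:
  (-5)·a + (-5)·b = +0.01
  5·a + (-20)·b = +0.31
Eliminate b (×(-20) and ×(-5), subtract): 125·a = 1.350 → a = ∂d/∂x = +0.01080
Back-substitute: b = ∂d/∂y = -0.01280.
Steepest decrease is along −∇f: components (-0.01080 E, +0.01280 N).
Azimuth = atan2(-0.01080, +0.01280) = 319.8° ≈ 320°.

320°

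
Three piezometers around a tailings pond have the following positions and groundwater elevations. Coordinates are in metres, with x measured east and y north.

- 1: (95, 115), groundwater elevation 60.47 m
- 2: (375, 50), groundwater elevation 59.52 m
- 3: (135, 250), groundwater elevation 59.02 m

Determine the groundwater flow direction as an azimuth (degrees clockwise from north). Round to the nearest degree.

031°

Three-point gradient (reference 1): Δ to 2 = (280, -65, -0.95), Δ to 3 = (40, 135, -1.45).
∂h/∂x = -0.005507, ∂h/∂y = -0.009109 (det = 40400).
Flow direction (−∇h) has components (+0.005507 E, +0.009109 N).
Azimuth = atan2(E, N) = atan2(+0.005507, +0.009109) = 31.2° ≈ 031°.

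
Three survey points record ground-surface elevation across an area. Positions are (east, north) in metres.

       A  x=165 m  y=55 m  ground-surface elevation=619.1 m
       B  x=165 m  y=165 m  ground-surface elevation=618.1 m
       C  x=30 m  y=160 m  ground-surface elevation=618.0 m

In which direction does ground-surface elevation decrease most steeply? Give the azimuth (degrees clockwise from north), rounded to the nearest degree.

With z = a·x + b·y + c and A as origin, the differences give:
  0·a + 110·b = -1.0
  (-135)·a + 105·b = -1.1
Eliminate b (×105 and ×110, subtract): 14850·a = 16.00 → a = ∂z/∂x = +0.001077
Back-substitute: b = ∂z/∂y = -0.009091.
Steepest decrease is along −∇f: components (-0.001077 E, +0.009091 N).
Azimuth = atan2(-0.001077, +0.009091) = 353.2° ≈ 353°.

353°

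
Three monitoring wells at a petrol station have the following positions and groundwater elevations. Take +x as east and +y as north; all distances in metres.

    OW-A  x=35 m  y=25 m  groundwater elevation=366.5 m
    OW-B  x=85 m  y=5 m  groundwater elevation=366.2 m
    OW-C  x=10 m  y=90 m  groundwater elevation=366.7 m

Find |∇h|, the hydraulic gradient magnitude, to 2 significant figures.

Taking OW-A as reference: OW-B−OW-A = (50, -20, -0.3); OW-C−OW-A = (-25, 65, +0.2).
Solve a·Δx + b·Δy = Δh: det = 50·65 − (-25)·(-20) = 2750.
∂h/∂x = [(-0.3)·65 − (+0.2)·(-20)] / 2750 = -0.005636
∂h/∂y = [50·(+0.2) − (-25)·(-0.3)] / 2750 = +0.0009091
|∇h| = √(-0.005636² + 0.0009091²) = 0.005709

0.0057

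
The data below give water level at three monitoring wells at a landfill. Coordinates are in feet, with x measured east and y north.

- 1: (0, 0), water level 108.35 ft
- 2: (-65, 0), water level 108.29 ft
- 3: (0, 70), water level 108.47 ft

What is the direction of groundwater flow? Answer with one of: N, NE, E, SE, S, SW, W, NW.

SW

∂h/∂x = (108.29 − 108.35) / (-65 − 0) = +0.0009231
∂h/∂y = (108.47 − 108.35) / (70 − 0) = +0.001714
Flow = −∇h = (-0.0009231 east, -0.001714 north), which points southwest.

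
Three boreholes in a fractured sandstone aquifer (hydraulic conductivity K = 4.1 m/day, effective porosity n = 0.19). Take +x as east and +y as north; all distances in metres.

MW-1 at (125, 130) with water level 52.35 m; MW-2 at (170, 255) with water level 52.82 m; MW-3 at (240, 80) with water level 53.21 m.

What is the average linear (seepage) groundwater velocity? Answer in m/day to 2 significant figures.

Differences from MW-1: to MW-2 (Δx, Δy, Δh) = (45, 125, +0.47); to MW-3 = (115, -50, +0.86).
Determinant of the coordinate differences = 45·(-50) − 115·125 = -16625.
∂h/∂x = [(+0.47)·(-50) − (+0.86)·125] / -16625 = +0.007880
∂h/∂y = [45·(+0.86) − 115·(+0.47)] / -16625 = +0.0009233
|∇h| = √(0.007880² + 0.0009233²) = 0.007934
Seepage velocity v = K·i/n = 4.1 × 0.007934 / 0.19 = 0.1712 m/day.

0.17 m/day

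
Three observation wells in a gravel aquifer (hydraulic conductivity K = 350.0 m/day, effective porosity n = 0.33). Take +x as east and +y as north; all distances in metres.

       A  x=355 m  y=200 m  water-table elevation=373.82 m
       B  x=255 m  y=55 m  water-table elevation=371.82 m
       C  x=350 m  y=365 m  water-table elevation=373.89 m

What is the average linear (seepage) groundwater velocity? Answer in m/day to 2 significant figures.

Taking A as reference: B−A = (-100, -145, -2.00); C−A = (-5, 165, +0.07).
Determinant of the coordinate differences = (-100)·165 − (-5)·(-145) = -17225.
∂h/∂x = [(-2.00)·165 − (+0.07)·(-145)] / -17225 = +0.01857
∂h/∂y = [(-100)·(+0.07) − (-5)·(-2.00)] / -17225 = +0.0009869
|∇h| = √(0.01857² + 0.0009869²) = 0.0186
Seepage velocity v = K·i/n = 350.0 × 0.0186 / 0.33 = 19.73 m/day.

20 m/day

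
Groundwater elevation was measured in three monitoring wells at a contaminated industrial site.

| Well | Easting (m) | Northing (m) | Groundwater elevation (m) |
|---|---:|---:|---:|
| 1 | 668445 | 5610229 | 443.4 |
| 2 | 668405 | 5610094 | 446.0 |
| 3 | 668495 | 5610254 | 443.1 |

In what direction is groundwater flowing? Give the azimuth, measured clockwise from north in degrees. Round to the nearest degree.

348°

Three-point gradient (reference 1): Δ to 2 = (-40, -135, +2.6), Δ to 3 = (50, 25, -0.3).
∂h/∂x = +0.004261, ∂h/∂y = -0.02052 (det = 5750).
Flow direction (−∇h) has components (-0.004261 E, +0.02052 N).
Azimuth = atan2(E, N) = atan2(-0.004261, +0.02052) = 348.3° ≈ 348°.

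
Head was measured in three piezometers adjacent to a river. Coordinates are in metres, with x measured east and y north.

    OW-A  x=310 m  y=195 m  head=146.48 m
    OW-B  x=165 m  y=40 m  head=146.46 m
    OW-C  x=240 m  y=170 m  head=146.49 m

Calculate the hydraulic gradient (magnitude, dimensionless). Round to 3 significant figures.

0.000486

Taking OW-A as reference: OW-B−OW-A = (-145, -155, -0.02); OW-C−OW-A = (-70, -25, +0.01).
Solve a·Δx + b·Δy = Δh: det = (-145)·(-25) − (-70)·(-155) = -7225.
∂h/∂x = [(-0.02)·(-25) − (+0.01)·(-155)] / -7225 = -0.0002837
∂h/∂y = [(-145)·(+0.01) − (-70)·(-0.02)] / -7225 = +0.0003945
|∇h| = √(-0.0002837² + 0.0003945²) = 0.0004859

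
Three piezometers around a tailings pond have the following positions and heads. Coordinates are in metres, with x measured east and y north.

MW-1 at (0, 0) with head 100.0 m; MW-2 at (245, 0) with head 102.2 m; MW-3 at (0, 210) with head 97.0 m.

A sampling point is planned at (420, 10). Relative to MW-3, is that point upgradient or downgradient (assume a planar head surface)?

upgradient

∂h/∂x = (102.2 − 100.0) / (245 − 0) = +0.008980
∂h/∂y = (97.0 − 100.0) / (210 − 0) = -0.01429
Head at (420, 10) = 100.0 + (+0.008980)·(420) + (-0.01429)·(10) = 103.63 m.
That is higher than the 97.0 m at MW-3, so the point is upgradient.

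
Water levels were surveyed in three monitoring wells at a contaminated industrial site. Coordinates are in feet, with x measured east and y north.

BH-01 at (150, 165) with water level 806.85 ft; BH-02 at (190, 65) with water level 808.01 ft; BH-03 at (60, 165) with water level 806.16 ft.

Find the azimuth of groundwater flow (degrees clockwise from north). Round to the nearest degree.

318°

Differences from BH-01: to BH-02 (Δx, Δy, Δh) = (40, -100, +1.16); to BH-03 = (-90, 0, -0.69).
Determinant of the coordinate differences = 40·0 − (-90)·(-100) = -9000.
∂h/∂x = [(+1.16)·0 − (-0.69)·(-100)] / -9000 = +0.007667
∂h/∂y = [40·(-0.69) − (-90)·(+1.16)] / -9000 = -0.008533
Flow direction (−∇h) has components (-0.007667 E, +0.008533 N).
Azimuth = atan2(E, N) = atan2(-0.007667, +0.008533) = 318.1° ≈ 318°.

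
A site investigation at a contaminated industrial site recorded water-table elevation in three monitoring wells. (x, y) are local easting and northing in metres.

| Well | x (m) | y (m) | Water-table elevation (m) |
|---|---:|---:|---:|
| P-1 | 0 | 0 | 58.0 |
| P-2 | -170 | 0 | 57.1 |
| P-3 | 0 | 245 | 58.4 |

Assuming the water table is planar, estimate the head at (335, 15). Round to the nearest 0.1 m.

∂h/∂x = (57.1 − 58.0) / (-170 − 0) = +0.005294
∂h/∂y = (58.4 − 58.0) / (245 − 0) = +0.001633
h(335, 15) = 58.0 + (+0.005294)·(335) + (+0.001633)·(15) = 58.0 +1.774 +0.024 = 59.798 m.

59.8 m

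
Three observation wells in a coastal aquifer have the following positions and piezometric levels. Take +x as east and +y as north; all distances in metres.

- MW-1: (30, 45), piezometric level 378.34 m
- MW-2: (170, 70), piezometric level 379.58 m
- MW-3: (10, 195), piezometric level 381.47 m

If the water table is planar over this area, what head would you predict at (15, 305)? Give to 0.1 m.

383.9 m

With h = a·x + b·y + c and MW-1 as origin, the differences give:
  140·a + 25·b = +1.24
  (-20)·a + 150·b = +3.13
Eliminate b (×150 and ×25, subtract): 21500·a = 107.750 → a = ∂h/∂x = +0.005012
Back-substitute: b = ∂h/∂y = +0.02153.
h(15, 305) = 378.34 + (+0.005012)·(-15) + (+0.02153)·(260) = 378.34 -0.075 +5.599 = 383.864 m.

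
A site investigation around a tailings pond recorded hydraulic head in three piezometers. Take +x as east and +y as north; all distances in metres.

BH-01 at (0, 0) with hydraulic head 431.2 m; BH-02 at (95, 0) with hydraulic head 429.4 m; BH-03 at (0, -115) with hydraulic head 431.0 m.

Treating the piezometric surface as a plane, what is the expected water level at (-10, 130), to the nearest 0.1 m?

∂h/∂x = (429.4 − 431.2) / (95 − 0) = -0.01895
∂h/∂y = (431.0 − 431.2) / (-115 − 0) = +0.001739
h(-10, 130) = 431.2 + (-0.01895)·(-10) + (+0.001739)·(130) = 431.2 +0.189 +0.226 = 431.616 m.

431.6 m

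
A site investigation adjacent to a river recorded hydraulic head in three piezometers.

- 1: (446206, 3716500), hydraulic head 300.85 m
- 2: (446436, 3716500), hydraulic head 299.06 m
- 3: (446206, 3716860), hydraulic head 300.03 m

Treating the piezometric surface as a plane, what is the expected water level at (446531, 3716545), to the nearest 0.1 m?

298.2 m

∂h/∂x = (299.06 − 300.85) / (446436 − 446206) = -0.007783
∂h/∂y = (300.03 − 300.85) / (3716860 − 3716500) = -0.002278
h(446531, 3716545) = 300.85 + (-0.007783)·(325) + (-0.002278)·(45) = 300.85 -2.529 -0.103 = 298.218 m.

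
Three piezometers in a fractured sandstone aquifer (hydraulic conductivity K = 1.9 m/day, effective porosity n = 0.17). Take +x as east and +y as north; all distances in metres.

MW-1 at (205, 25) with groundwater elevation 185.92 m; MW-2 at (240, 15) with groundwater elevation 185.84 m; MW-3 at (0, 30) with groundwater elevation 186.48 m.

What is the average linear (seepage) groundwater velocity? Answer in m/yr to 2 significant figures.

Differences from MW-1: to MW-2 (Δx, Δy, Δh) = (35, -10, -0.08); to MW-3 = (-205, 5, +0.56).
Solve a·Δx + b·Δy = Δh: det = 35·5 − (-205)·(-10) = -1875.
∂h/∂x = [(-0.08)·5 − (+0.56)·(-10)] / -1875 = -0.002773
∂h/∂y = [35·(+0.56) − (-205)·(-0.08)] / -1875 = -0.001707
|∇h| = √(-0.002773² + -0.001707²) = 0.003256
Seepage velocity v = K·i/n = 1.9 × 0.003256 / 0.17 = 0.03639 m/day = 13.29 m/yr.

13 m/yr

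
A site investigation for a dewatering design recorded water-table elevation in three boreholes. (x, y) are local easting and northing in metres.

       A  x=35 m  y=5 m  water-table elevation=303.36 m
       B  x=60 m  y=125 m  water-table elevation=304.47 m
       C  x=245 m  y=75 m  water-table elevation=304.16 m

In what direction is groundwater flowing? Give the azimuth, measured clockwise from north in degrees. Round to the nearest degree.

Three-point gradient (reference A): Δ to B = (25, 120, +1.11), Δ to C = (210, 70, +0.80).
∂h/∂x = +0.0007804, ∂h/∂y = +0.009087 (det = -23450).
Flow direction (−∇h) has components (-0.0007804 E, -0.009087 N).
Azimuth = atan2(E, N) = atan2(-0.0007804, -0.009087) = 184.9° ≈ 185°.

185°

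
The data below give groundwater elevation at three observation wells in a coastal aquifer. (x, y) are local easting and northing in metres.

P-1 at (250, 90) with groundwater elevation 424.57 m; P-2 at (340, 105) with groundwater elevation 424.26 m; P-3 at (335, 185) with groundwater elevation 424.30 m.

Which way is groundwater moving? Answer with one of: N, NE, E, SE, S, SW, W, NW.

E

Taking P-1 as reference: P-2−P-1 = (90, 15, -0.31); P-3−P-1 = (85, 95, -0.27).
Solve a·Δx + b·Δy = Δh: det = 90·95 − 85·15 = 7275.
∂h/∂x = [(-0.31)·95 − (-0.27)·15] / 7275 = -0.003491
∂h/∂y = [90·(-0.27) − 85·(-0.31)] / 7275 = +0.0002818
Flow = −∇h = (+0.003491 east, -0.0002818 north), which points east.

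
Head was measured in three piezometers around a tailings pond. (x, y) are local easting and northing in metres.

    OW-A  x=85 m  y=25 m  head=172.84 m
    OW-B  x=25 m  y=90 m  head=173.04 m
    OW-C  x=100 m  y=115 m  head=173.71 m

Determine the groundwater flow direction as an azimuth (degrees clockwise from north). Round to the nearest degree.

215°

Three-point gradient (reference OW-A): Δ to OW-B = (-60, 65, +0.20), Δ to OW-C = (15, 90, +0.87).
∂h/∂x = +0.006047, ∂h/∂y = +0.008659 (det = -6375).
Flow direction (−∇h) has components (-0.006047 E, -0.008659 N).
Azimuth = atan2(E, N) = atan2(-0.006047, -0.008659) = 214.9° ≈ 215°.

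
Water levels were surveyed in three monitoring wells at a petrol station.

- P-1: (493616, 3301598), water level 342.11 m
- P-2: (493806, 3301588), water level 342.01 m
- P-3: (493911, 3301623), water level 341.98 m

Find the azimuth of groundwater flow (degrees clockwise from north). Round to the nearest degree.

Taking P-1 as reference: P-2−P-1 = (190, -10, -0.10); P-3−P-1 = (295, 25, -0.13).
Solve a·Δx + b·Δy = Δh: det = 190·25 − 295·(-10) = 7700.
∂h/∂x = [(-0.10)·25 − (-0.13)·(-10)] / 7700 = -0.0004935
∂h/∂y = [190·(-0.13) − 295·(-0.10)] / 7700 = +0.0006234
Flow direction (−∇h) has components (+0.0004935 E, -0.0006234 N).
Azimuth = atan2(E, N) = atan2(+0.0004935, -0.0006234) = 141.6° ≈ 142°.

142°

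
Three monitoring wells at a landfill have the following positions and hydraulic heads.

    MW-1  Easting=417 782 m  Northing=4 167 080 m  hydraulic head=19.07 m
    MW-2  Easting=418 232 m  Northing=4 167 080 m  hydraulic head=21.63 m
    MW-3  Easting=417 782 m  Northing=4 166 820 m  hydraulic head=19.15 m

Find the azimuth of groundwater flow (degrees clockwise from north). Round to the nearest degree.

∂h/∂x = (21.63 − 19.07) / (418232 − 417782) = +0.005689
∂h/∂y = (19.15 − 19.07) / (4166820 − 4167080) = -0.0003077
Flow direction (−∇h) has components (-0.005689 E, +0.0003077 N).
Azimuth = atan2(E, N) = atan2(-0.005689, +0.0003077) = 273.1° ≈ 273°.

273°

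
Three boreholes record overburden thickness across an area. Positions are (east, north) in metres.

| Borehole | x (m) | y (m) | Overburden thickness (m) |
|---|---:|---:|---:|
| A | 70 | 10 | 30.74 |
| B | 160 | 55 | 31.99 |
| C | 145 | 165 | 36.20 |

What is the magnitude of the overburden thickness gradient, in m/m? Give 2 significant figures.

Taking A as reference: B−A = (90, 45, +1.25); C−A = (75, 155, +5.46).
Determinant of the coordinate differences = 90·155 − 75·45 = 10575.
∂d/∂x = [(+1.25)·155 − (+5.46)·45] / 10575 = -0.004913
∂d/∂y = [90·(+5.46) − 75·(+1.25)] / 10575 = +0.03760
|∇f| = √(-0.004913² + 0.03760²) = 0.03792 m/m

0.038 m/m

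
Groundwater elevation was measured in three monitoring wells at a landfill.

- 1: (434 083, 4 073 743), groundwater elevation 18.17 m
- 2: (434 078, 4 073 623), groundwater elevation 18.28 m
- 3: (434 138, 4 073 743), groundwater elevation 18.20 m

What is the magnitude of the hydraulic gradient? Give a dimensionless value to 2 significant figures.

0.0011

With h = a·x + b·y + c and 1 as origin, the differences give:
  (-5)·a + (-120)·b = +0.11
  55·a + 0·b = +0.03
Eliminate b (×0 and ×(-120), subtract): 6600·a = 3.600 → a = ∂h/∂x = +0.0005455
Back-substitute: b = ∂h/∂y = -0.0009394.
|∇h| = √(0.0005455² + -0.0009394²) = 0.001086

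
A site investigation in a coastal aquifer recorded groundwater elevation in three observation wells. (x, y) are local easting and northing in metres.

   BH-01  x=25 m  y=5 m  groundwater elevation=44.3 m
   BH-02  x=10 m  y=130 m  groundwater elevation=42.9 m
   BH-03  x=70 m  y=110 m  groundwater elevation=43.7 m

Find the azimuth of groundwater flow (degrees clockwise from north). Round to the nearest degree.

315°

With h = a·x + b·y + c and BH-01 as origin, the differences give:
  (-15)·a + 125·b = -1.4
  45·a + 105·b = -0.6
Eliminate b (×105 and ×125, subtract): -7200·a = -72.00 → a = ∂h/∂x = +0.01000
Back-substitute: b = ∂h/∂y = -0.010000.
Flow direction (−∇h) has components (-0.01000 E, +0.010000 N).
Azimuth = atan2(E, N) = atan2(-0.01000, +0.010000) = 315.0° ≈ 315°.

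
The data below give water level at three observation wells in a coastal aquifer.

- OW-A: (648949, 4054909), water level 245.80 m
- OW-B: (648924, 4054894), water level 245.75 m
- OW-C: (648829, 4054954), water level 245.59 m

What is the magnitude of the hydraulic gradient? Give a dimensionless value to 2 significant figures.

Differences from OW-A: to OW-B (Δx, Δy, Δh) = (-25, -15, -0.05); to OW-C = (-120, 45, -0.21).
Determinant of the coordinate differences = (-25)·45 − (-120)·(-15) = -2925.
∂h/∂x = [(-0.05)·45 − (-0.21)·(-15)] / -2925 = +0.001846
∂h/∂y = [(-25)·(-0.21) − (-120)·(-0.05)] / -2925 = +0.0002564
|∇h| = √(0.001846² + 0.0002564²) = 0.001864

0.0019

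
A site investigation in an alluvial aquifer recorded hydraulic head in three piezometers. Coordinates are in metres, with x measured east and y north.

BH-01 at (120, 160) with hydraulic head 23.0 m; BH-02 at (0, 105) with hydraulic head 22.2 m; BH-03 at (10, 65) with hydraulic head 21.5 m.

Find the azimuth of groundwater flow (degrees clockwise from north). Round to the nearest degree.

Differences from BH-01: to BH-02 (Δx, Δy, Δh) = (-120, -55, -0.8); to BH-03 = (-110, -95, -1.5).
Determinant of the coordinate differences = (-120)·(-95) − (-110)·(-55) = 5350.
∂h/∂x = [(-0.8)·(-95) − (-1.5)·(-55)] / 5350 = -0.001215
∂h/∂y = [(-120)·(-1.5) − (-110)·(-0.8)] / 5350 = +0.01720
Flow direction (−∇h) has components (+0.001215 E, -0.01720 N).
Azimuth = atan2(E, N) = atan2(+0.001215, -0.01720) = 176.0° ≈ 176°.

176°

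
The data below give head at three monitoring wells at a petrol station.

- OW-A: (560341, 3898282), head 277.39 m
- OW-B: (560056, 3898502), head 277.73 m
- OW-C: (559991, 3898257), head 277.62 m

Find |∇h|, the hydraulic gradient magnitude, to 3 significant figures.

0.000947

Three-point gradient (reference OW-A): Δ to OW-B = (-285, 220, +0.34), Δ to OW-C = (-350, -25, +0.23).
∂h/∂x = -0.0007025, ∂h/∂y = +0.0006354 (det = 84125).
|∇h| = √(-0.0007025² + 0.0006354²) = 0.0009472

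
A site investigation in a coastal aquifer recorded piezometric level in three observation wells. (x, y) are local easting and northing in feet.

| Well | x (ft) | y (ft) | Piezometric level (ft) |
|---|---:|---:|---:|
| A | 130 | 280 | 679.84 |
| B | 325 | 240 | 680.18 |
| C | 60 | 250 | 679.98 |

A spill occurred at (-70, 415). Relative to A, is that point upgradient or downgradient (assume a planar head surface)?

Three-point gradient (reference A): Δ to B = (195, -40, +0.34), Δ to C = (-70, -30, +0.14).
∂h/∂x = +0.0005318, ∂h/∂y = -0.005908 (det = -8650).
Head at (-70, 415) = 679.84 + (+0.0005318)·(-200) + (-0.005908)·(135) = 678.94 ft.
That is lower than the 679.84 ft at A, so the point is downgradient.

downgradient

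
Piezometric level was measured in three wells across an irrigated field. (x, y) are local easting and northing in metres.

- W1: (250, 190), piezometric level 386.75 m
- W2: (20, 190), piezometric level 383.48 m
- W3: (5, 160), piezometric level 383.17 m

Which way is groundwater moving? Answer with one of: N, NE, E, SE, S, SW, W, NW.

W

With h = a·x + b·y + c and W1 as origin, the differences give:
  (-230)·a + 0·b = -3.27
  (-245)·a + (-30)·b = -3.58
Eliminate b (×(-30) and ×0, subtract): 6900·a = 98.100 → a = ∂h/∂x = +0.01422
Back-substitute: b = ∂h/∂y = +0.003225.
Flow = −∇h = (-0.01422 east, -0.003225 north), which points west.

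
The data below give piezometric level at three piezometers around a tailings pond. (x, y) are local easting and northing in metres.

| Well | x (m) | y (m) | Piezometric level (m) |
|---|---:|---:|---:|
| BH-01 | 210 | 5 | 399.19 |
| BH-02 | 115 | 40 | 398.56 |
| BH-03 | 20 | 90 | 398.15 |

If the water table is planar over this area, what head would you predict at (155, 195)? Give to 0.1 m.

Differences from BH-01: to BH-02 (Δx, Δy, Δh) = (-95, 35, -0.63); to BH-03 = (-190, 85, -1.04).
Solve a·Δx + b·Δy = Δh: det = (-95)·85 − (-190)·35 = -1425.
∂h/∂x = [(-0.63)·85 − (-1.04)·35] / -1425 = +0.01204
∂h/∂y = [(-95)·(-1.04) − (-190)·(-0.63)] / -1425 = +0.01467
h(155, 195) = 399.19 + (+0.01204)·(-55) + (+0.01467)·(190) = 399.19 -0.662 +2.787 = 401.315 m.

401.3 m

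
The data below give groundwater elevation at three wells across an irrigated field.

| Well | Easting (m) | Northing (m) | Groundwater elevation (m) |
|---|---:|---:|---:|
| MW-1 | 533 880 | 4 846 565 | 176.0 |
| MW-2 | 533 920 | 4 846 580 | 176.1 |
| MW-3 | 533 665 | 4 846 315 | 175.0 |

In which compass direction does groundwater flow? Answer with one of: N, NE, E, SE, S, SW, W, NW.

SW

Differences from MW-1: to MW-2 (Δx, Δy, Δh) = (40, 15, +0.1); to MW-3 = (-215, -250, -1.0).
Solve a·Δx + b·Δy = Δh: det = 40·(-250) − (-215)·15 = -6775.
∂h/∂x = [(+0.1)·(-250) − (-1.0)·15] / -6775 = +0.001476
∂h/∂y = [40·(-1.0) − (-215)·(+0.1)] / -6775 = +0.002731
Flow = −∇h = (-0.001476 east, -0.002731 north), which points southwest.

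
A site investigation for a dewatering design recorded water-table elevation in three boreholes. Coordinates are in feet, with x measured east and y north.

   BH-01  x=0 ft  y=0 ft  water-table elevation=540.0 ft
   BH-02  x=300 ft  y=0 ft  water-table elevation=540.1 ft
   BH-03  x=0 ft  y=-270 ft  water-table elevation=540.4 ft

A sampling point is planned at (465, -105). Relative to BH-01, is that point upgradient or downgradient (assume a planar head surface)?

∂h/∂x = (540.1 − 540.0) / (300 − 0) = +0.0003333
∂h/∂y = (540.4 − 540.0) / (-270 − 0) = -0.001481
Head at (465, -105) = 540.0 + (+0.0003333)·(465) + (-0.001481)·(-105) = 540.31 ft.
That is higher than the 540.0 ft at BH-01, so the point is upgradient.

upgradient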